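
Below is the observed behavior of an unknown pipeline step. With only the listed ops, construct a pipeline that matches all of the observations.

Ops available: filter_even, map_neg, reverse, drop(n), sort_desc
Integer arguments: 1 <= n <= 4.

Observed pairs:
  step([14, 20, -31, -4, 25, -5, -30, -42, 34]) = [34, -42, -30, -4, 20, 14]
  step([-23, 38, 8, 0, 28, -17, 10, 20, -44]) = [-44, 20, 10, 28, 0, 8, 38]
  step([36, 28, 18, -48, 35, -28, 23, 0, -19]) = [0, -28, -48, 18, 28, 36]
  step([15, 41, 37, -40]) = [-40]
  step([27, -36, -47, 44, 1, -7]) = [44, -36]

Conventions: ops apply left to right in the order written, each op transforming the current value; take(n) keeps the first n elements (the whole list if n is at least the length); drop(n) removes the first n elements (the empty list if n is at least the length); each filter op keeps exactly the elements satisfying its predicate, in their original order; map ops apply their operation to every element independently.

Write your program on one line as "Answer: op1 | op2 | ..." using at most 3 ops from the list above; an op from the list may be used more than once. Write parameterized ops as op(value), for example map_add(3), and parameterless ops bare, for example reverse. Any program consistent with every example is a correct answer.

filter_even | reverse

Check, running the answer program on each example:
  [14, 20, -31, -4, 25, -5, -30, -42, 34] -> [14, 20, -4, -30, -42, 34] -> [34, -42, -30, -4, 20, 14]
  [-23, 38, 8, 0, 28, -17, 10, 20, -44] -> [38, 8, 0, 28, 10, 20, -44] -> [-44, 20, 10, 28, 0, 8, 38]
  [36, 28, 18, -48, 35, -28, 23, 0, -19] -> [36, 28, 18, -48, -28, 0] -> [0, -28, -48, 18, 28, 36]
  [15, 41, 37, -40] -> [-40] -> [-40]
  [27, -36, -47, 44, 1, -7] -> [-36, 44] -> [44, -36]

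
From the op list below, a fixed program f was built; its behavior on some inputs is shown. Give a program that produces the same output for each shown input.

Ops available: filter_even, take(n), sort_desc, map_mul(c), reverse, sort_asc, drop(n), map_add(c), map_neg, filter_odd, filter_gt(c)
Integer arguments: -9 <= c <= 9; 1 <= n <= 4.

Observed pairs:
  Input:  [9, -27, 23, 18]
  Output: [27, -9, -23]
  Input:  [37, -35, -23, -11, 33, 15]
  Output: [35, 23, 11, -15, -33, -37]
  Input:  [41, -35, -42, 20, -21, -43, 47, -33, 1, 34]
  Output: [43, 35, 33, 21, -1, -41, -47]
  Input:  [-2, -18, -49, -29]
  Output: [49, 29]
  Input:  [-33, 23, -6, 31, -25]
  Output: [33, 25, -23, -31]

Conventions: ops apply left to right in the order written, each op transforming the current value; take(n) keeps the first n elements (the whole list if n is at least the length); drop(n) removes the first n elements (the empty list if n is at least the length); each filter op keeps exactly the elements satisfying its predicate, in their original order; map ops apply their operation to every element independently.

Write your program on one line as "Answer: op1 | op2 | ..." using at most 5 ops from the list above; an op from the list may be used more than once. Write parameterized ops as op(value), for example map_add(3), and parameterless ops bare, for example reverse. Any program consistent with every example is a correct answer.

sort_desc | map_neg | filter_odd | sort_desc

Check, running the answer program on each example:
  [9, -27, 23, 18] -> [23, 18, 9, -27] -> [-23, -18, -9, 27] -> [-23, -9, 27] -> [27, -9, -23]
  [37, -35, -23, -11, 33, 15] -> [37, 33, 15, -11, -23, -35] -> [-37, -33, -15, 11, 23, 35] -> [-37, -33, -15, 11, 23, 35] -> [35, 23, 11, -15, -33, -37]
  [41, -35, -42, 20, -21, -43, 47, -33, 1, 34] -> [47, 41, 34, 20, 1, -21, -33, -35, -42, -43] -> [-47, -41, -34, -20, -1, 21, 33, 35, 42, 43] -> [-47, -41, -1, 21, 33, 35, 43] -> [43, 35, 33, 21, -1, -41, -47]
  [-2, -18, -49, -29] -> [-2, -18, -29, -49] -> [2, 18, 29, 49] -> [29, 49] -> [49, 29]
  [-33, 23, -6, 31, -25] -> [31, 23, -6, -25, -33] -> [-31, -23, 6, 25, 33] -> [-31, -23, 25, 33] -> [33, 25, -23, -31]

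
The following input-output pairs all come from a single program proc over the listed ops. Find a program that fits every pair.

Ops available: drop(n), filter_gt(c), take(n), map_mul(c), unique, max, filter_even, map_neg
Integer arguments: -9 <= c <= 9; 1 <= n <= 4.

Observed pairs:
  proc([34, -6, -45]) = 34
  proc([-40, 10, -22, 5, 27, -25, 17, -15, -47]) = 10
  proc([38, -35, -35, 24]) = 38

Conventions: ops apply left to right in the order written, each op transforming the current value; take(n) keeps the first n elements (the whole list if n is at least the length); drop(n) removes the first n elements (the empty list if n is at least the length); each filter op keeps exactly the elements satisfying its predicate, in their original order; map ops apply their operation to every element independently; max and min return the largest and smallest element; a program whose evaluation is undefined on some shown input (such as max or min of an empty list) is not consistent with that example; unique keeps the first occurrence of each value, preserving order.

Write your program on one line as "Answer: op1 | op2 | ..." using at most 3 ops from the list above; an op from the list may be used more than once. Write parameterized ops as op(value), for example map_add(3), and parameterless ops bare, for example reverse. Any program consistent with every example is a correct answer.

filter_even | max

Check, running the answer program on each example:
  [34, -6, -45] -> [34, -6] -> 34
  [-40, 10, -22, 5, 27, -25, 17, -15, -47] -> [-40, 10, -22] -> 10
  [38, -35, -35, 24] -> [38, 24] -> 38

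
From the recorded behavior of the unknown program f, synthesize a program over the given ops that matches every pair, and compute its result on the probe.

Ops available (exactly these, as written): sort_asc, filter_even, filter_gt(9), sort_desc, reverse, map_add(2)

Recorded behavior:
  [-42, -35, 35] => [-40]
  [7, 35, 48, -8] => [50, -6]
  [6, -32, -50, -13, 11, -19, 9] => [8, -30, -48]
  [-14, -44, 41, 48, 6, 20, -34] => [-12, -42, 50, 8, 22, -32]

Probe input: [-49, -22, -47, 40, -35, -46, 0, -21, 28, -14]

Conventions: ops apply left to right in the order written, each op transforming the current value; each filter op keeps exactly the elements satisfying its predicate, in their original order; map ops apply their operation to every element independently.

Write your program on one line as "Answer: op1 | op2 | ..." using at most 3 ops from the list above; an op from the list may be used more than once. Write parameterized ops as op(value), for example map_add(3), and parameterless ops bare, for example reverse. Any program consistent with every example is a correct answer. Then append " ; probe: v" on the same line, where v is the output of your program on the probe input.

filter_even | map_add(2) ; probe: [-20, 42, -44, 2, 30, -12]

Check, running the answer program on each example:
  [-42, -35, 35] -> [-42] -> [-40]
  [7, 35, 48, -8] -> [48, -8] -> [50, -6]
  [6, -32, -50, -13, 11, -19, 9] -> [6, -32, -50] -> [8, -30, -48]
  [-14, -44, 41, 48, 6, 20, -34] -> [-14, -44, 48, 6, 20, -34] -> [-12, -42, 50, 8, 22, -32]
  probe: [-49, -22, -47, 40, -35, -46, 0, -21, 28, -14] -> [-22, 40, -46, 0, 28, -14] -> [-20, 42, -44, 2, 30, -12]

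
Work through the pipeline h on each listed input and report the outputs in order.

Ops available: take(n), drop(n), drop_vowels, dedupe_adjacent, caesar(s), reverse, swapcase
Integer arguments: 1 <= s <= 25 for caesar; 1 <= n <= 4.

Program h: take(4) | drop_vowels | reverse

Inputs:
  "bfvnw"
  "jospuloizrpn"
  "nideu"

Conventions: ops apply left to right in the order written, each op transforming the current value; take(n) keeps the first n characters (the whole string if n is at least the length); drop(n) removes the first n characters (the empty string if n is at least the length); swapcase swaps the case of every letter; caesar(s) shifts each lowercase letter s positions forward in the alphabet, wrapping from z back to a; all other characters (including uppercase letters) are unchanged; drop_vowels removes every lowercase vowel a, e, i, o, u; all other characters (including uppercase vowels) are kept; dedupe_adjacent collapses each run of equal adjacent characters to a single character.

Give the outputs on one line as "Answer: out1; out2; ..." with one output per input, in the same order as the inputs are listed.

Execution, op by op:
  "bfvnw" -> "bfvn" -> "bfvn" -> "nvfb"
  "jospuloizrpn" -> "josp" -> "jsp" -> "psj"
  "nideu" -> "nide" -> "nd" -> "dn"

"nvfb"; "psj"; "dn"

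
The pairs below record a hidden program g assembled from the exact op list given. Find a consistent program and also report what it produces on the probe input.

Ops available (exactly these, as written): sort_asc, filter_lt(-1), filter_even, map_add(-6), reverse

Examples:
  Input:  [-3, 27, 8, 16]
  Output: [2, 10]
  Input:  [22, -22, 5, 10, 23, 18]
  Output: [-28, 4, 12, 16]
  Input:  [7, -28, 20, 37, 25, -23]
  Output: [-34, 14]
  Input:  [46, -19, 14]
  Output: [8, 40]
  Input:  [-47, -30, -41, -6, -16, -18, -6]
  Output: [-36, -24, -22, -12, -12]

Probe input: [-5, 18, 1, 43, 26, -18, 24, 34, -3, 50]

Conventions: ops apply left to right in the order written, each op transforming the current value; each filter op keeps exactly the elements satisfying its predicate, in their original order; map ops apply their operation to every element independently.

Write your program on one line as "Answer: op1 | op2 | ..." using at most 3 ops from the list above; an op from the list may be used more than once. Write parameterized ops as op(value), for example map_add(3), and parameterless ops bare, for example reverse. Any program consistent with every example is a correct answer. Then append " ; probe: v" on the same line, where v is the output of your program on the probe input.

map_add(-6) | sort_asc | filter_even ; probe: [-24, 12, 18, 20, 28, 44]

Check, running the answer program on each example:
  [-3, 27, 8, 16] -> [-9, 21, 2, 10] -> [-9, 2, 10, 21] -> [2, 10]
  [22, -22, 5, 10, 23, 18] -> [16, -28, -1, 4, 17, 12] -> [-28, -1, 4, 12, 16, 17] -> [-28, 4, 12, 16]
  [7, -28, 20, 37, 25, -23] -> [1, -34, 14, 31, 19, -29] -> [-34, -29, 1, 14, 19, 31] -> [-34, 14]
  [46, -19, 14] -> [40, -25, 8] -> [-25, 8, 40] -> [8, 40]
  [-47, -30, -41, -6, -16, -18, -6] -> [-53, -36, -47, -12, -22, -24, -12] -> [-53, -47, -36, -24, -22, -12, -12] -> [-36, -24, -22, -12, -12]
  probe: [-5, 18, 1, 43, 26, -18, 24, 34, -3, 50] -> [-11, 12, -5, 37, 20, -24, 18, 28, -9, 44] -> [-24, -11, -9, -5, 12, 18, 20, 28, 37, 44] -> [-24, 12, 18, 20, 28, 44]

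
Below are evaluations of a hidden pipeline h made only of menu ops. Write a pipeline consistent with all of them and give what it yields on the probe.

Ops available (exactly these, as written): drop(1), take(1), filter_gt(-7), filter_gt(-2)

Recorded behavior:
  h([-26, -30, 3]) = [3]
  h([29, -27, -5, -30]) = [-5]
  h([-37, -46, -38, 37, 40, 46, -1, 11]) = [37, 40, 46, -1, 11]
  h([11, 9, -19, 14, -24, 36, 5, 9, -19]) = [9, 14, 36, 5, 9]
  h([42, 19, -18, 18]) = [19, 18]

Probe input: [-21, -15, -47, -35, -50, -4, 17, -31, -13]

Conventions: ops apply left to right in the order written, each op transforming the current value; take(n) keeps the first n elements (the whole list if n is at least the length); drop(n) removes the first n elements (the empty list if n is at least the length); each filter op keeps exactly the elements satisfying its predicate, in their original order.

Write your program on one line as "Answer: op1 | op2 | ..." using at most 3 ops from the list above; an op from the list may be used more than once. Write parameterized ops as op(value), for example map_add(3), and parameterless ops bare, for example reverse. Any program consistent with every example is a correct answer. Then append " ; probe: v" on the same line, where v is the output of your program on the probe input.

drop(1) | filter_gt(-7) ; probe: [-4, 17]

Check, running the answer program on each example:
  [-26, -30, 3] -> [-30, 3] -> [3]
  [29, -27, -5, -30] -> [-27, -5, -30] -> [-5]
  [-37, -46, -38, 37, 40, 46, -1, 11] -> [-46, -38, 37, 40, 46, -1, 11] -> [37, 40, 46, -1, 11]
  [11, 9, -19, 14, -24, 36, 5, 9, -19] -> [9, -19, 14, -24, 36, 5, 9, -19] -> [9, 14, 36, 5, 9]
  [42, 19, -18, 18] -> [19, -18, 18] -> [19, 18]
  probe: [-21, -15, -47, -35, -50, -4, 17, -31, -13] -> [-15, -47, -35, -50, -4, 17, -31, -13] -> [-4, 17]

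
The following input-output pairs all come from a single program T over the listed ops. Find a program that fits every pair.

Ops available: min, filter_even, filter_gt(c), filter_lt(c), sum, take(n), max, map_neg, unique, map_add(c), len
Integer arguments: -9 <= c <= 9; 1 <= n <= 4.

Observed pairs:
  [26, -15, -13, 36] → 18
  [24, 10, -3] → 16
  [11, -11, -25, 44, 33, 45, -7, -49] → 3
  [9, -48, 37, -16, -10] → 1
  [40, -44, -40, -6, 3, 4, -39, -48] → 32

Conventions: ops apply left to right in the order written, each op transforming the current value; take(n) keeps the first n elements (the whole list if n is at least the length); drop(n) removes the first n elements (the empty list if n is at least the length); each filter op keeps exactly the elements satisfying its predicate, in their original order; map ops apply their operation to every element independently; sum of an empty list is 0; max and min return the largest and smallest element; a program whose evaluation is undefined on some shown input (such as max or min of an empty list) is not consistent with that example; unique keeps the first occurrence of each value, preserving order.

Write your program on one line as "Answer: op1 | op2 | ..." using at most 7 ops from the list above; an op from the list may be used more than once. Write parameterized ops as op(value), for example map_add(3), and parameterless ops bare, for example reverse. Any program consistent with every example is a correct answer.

map_add(7) | map_add(-6) | map_add(-9) | take(3) | take(2) | max

Check, running the answer program on each example:
  [26, -15, -13, 36] -> [33, -8, -6, 43] -> [27, -14, -12, 37] -> [18, -23, -21, 28] -> [18, -23, -21] -> [18, -23] -> 18
  [24, 10, -3] -> [31, 17, 4] -> [25, 11, -2] -> [16, 2, -11] -> [16, 2, -11] -> [16, 2] -> 16
  [11, -11, -25, 44, 33, 45, -7, -49] -> [18, -4, -18, 51, 40, 52, 0, -42] -> [12, -10, -24, 45, 34, 46, -6, -48] -> [3, -19, -33, 36, 25, 37, -15, -57] -> [3, -19, -33] -> [3, -19] -> 3
  [9, -48, 37, -16, -10] -> [16, -41, 44, -9, -3] -> [10, -47, 38, -15, -9] -> [1, -56, 29, -24, -18] -> [1, -56, 29] -> [1, -56] -> 1
  [40, -44, -40, -6, 3, 4, -39, -48] -> [47, -37, -33, 1, 10, 11, -32, -41] -> [41, -43, -39, -5, 4, 5, -38, -47] -> [32, -52, -48, -14, -5, -4, -47, -56] -> [32, -52, -48] -> [32, -52] -> 32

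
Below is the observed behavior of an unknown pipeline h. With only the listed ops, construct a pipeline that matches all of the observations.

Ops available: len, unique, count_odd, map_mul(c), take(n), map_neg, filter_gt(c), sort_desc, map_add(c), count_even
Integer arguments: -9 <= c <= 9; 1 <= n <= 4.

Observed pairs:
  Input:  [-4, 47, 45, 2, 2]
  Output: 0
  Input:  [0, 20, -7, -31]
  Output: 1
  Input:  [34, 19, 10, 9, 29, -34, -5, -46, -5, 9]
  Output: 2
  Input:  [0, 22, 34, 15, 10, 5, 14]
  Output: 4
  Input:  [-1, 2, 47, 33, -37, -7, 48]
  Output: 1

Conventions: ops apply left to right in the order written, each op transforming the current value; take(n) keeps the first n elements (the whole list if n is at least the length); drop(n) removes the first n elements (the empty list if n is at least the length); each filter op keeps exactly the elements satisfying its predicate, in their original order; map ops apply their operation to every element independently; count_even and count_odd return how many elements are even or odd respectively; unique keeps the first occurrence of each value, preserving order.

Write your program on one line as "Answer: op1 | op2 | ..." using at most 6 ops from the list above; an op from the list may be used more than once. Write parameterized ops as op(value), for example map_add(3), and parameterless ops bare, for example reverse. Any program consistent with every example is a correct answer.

filter_gt(-9) | filter_gt(5) | sort_desc | map_mul(7) | count_even

Check, running the answer program on each example:
  [-4, 47, 45, 2, 2] -> [-4, 47, 45, 2, 2] -> [47, 45] -> [47, 45] -> [329, 315] -> 0
  [0, 20, -7, -31] -> [0, 20, -7] -> [20] -> [20] -> [140] -> 1
  [34, 19, 10, 9, 29, -34, -5, -46, -5, 9] -> [34, 19, 10, 9, 29, -5, -5, 9] -> [34, 19, 10, 9, 29, 9] -> [34, 29, 19, 10, 9, 9] -> [238, 203, 133, 70, 63, 63] -> 2
  [0, 22, 34, 15, 10, 5, 14] -> [0, 22, 34, 15, 10, 5, 14] -> [22, 34, 15, 10, 14] -> [34, 22, 15, 14, 10] -> [238, 154, 105, 98, 70] -> 4
  [-1, 2, 47, 33, -37, -7, 48] -> [-1, 2, 47, 33, -7, 48] -> [47, 33, 48] -> [48, 47, 33] -> [336, 329, 231] -> 1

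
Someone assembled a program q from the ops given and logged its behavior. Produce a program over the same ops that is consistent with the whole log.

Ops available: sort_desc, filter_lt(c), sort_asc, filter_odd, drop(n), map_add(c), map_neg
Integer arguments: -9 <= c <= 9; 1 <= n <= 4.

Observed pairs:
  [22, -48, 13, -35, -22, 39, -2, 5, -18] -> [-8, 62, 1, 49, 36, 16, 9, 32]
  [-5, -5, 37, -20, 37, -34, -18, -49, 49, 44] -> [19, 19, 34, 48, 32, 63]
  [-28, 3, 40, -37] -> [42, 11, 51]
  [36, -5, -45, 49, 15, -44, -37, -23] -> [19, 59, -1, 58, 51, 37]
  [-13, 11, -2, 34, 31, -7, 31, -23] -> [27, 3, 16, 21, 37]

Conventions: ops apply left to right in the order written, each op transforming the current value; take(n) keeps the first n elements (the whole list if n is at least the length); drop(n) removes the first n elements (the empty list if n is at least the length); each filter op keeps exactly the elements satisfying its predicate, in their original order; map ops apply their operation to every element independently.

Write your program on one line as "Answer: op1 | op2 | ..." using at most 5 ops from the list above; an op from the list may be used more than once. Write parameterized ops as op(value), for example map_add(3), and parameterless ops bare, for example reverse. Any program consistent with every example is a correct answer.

map_add(3) | map_add(-9) | map_add(-8) | filter_lt(9) | map_neg

Check, running the answer program on each example:
  [22, -48, 13, -35, -22, 39, -2, 5, -18] -> [25, -45, 16, -32, -19, 42, 1, 8, -15] -> [16, -54, 7, -41, -28, 33, -8, -1, -24] -> [8, -62, -1, -49, -36, 25, -16, -9, -32] -> [8, -62, -1, -49, -36, -16, -9, -32] -> [-8, 62, 1, 49, 36, 16, 9, 32]
  [-5, -5, 37, -20, 37, -34, -18, -49, 49, 44] -> [-2, -2, 40, -17, 40, -31, -15, -46, 52, 47] -> [-11, -11, 31, -26, 31, -40, -24, -55, 43, 38] -> [-19, -19, 23, -34, 23, -48, -32, -63, 35, 30] -> [-19, -19, -34, -48, -32, -63] -> [19, 19, 34, 48, 32, 63]
  [-28, 3, 40, -37] -> [-25, 6, 43, -34] -> [-34, -3, 34, -43] -> [-42, -11, 26, -51] -> [-42, -11, -51] -> [42, 11, 51]
  [36, -5, -45, 49, 15, -44, -37, -23] -> [39, -2, -42, 52, 18, -41, -34, -20] -> [30, -11, -51, 43, 9, -50, -43, -29] -> [22, -19, -59, 35, 1, -58, -51, -37] -> [-19, -59, 1, -58, -51, -37] -> [19, 59, -1, 58, 51, 37]
  [-13, 11, -2, 34, 31, -7, 31, -23] -> [-10, 14, 1, 37, 34, -4, 34, -20] -> [-19, 5, -8, 28, 25, -13, 25, -29] -> [-27, -3, -16, 20, 17, -21, 17, -37] -> [-27, -3, -16, -21, -37] -> [27, 3, 16, 21, 37]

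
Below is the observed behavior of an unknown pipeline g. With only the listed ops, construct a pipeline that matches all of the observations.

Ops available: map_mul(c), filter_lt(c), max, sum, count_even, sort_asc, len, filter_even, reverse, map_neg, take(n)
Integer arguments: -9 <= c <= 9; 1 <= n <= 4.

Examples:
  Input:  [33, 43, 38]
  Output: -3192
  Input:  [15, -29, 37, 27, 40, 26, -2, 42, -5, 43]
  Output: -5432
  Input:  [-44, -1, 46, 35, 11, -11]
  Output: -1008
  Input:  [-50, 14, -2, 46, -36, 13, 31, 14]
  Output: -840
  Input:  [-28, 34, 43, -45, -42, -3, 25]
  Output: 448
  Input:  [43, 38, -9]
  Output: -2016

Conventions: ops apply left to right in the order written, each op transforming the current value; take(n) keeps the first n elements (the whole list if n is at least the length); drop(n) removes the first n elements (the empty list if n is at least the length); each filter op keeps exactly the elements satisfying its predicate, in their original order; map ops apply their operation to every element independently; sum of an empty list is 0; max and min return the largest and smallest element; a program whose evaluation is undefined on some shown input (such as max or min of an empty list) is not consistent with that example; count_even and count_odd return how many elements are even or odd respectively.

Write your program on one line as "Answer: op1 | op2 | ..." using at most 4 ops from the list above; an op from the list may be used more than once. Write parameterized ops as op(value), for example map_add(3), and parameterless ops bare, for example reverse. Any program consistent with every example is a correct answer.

map_mul(4) | map_mul(-7) | sum

Check, running the answer program on each example:
  [33, 43, 38] -> [132, 172, 152] -> [-924, -1204, -1064] -> -3192
  [15, -29, 37, 27, 40, 26, -2, 42, -5, 43] -> [60, -116, 148, 108, 160, 104, -8, 168, -20, 172] -> [-420, 812, -1036, -756, -1120, -728, 56, -1176, 140, -1204] -> -5432
  [-44, -1, 46, 35, 11, -11] -> [-176, -4, 184, 140, 44, -44] -> [1232, 28, -1288, -980, -308, 308] -> -1008
  [-50, 14, -2, 46, -36, 13, 31, 14] -> [-200, 56, -8, 184, -144, 52, 124, 56] -> [1400, -392, 56, -1288, 1008, -364, -868, -392] -> -840
  [-28, 34, 43, -45, -42, -3, 25] -> [-112, 136, 172, -180, -168, -12, 100] -> [784, -952, -1204, 1260, 1176, 84, -700] -> 448
  [43, 38, -9] -> [172, 152, -36] -> [-1204, -1064, 252] -> -2016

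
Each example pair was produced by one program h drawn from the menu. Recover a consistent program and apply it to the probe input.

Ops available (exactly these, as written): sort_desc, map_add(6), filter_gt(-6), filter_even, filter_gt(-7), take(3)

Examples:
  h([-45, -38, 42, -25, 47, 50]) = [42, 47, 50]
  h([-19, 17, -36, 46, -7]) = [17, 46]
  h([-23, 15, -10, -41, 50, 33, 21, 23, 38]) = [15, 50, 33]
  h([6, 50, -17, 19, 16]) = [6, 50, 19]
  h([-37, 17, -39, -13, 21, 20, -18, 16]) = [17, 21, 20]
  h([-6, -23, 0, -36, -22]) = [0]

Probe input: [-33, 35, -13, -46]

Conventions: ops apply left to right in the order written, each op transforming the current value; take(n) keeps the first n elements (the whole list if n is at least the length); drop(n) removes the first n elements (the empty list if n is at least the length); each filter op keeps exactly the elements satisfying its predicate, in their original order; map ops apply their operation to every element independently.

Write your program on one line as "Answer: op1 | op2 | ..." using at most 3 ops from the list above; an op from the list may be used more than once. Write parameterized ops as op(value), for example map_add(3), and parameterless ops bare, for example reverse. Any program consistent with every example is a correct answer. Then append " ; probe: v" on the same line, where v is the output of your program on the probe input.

filter_gt(-7) | take(3) | filter_gt(-6) ; probe: [35]

Check, running the answer program on each example:
  [-45, -38, 42, -25, 47, 50] -> [42, 47, 50] -> [42, 47, 50] -> [42, 47, 50]
  [-19, 17, -36, 46, -7] -> [17, 46] -> [17, 46] -> [17, 46]
  [-23, 15, -10, -41, 50, 33, 21, 23, 38] -> [15, 50, 33, 21, 23, 38] -> [15, 50, 33] -> [15, 50, 33]
  [6, 50, -17, 19, 16] -> [6, 50, 19, 16] -> [6, 50, 19] -> [6, 50, 19]
  [-37, 17, -39, -13, 21, 20, -18, 16] -> [17, 21, 20, 16] -> [17, 21, 20] -> [17, 21, 20]
  [-6, -23, 0, -36, -22] -> [-6, 0] -> [-6, 0] -> [0]
  probe: [-33, 35, -13, -46] -> [35] -> [35] -> [35]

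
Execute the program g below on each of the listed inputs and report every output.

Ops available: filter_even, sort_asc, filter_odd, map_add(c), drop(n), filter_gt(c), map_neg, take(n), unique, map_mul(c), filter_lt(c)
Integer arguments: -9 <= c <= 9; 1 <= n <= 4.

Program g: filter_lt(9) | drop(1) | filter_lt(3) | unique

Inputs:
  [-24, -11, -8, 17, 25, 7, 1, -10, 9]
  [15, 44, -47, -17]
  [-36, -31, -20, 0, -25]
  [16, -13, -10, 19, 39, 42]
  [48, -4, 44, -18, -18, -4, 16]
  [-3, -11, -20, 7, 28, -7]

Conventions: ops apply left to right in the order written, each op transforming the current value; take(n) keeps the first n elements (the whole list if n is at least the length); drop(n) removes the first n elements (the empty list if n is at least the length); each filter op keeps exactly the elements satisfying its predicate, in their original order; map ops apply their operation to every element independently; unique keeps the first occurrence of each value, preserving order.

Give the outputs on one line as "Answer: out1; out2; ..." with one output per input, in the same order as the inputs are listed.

Execution, op by op:
  [-24, -11, -8, 17, 25, 7, 1, -10, 9] -> [-24, -11, -8, 7, 1, -10] -> [-11, -8, 7, 1, -10] -> [-11, -8, 1, -10] -> [-11, -8, 1, -10]
  [15, 44, -47, -17] -> [-47, -17] -> [-17] -> [-17] -> [-17]
  [-36, -31, -20, 0, -25] -> [-36, -31, -20, 0, -25] -> [-31, -20, 0, -25] -> [-31, -20, 0, -25] -> [-31, -20, 0, -25]
  [16, -13, -10, 19, 39, 42] -> [-13, -10] -> [-10] -> [-10] -> [-10]
  [48, -4, 44, -18, -18, -4, 16] -> [-4, -18, -18, -4] -> [-18, -18, -4] -> [-18, -18, -4] -> [-18, -4]
  [-3, -11, -20, 7, 28, -7] -> [-3, -11, -20, 7, -7] -> [-11, -20, 7, -7] -> [-11, -20, -7] -> [-11, -20, -7]

[-11, -8, 1, -10]; [-17]; [-31, -20, 0, -25]; [-10]; [-18, -4]; [-11, -20, -7]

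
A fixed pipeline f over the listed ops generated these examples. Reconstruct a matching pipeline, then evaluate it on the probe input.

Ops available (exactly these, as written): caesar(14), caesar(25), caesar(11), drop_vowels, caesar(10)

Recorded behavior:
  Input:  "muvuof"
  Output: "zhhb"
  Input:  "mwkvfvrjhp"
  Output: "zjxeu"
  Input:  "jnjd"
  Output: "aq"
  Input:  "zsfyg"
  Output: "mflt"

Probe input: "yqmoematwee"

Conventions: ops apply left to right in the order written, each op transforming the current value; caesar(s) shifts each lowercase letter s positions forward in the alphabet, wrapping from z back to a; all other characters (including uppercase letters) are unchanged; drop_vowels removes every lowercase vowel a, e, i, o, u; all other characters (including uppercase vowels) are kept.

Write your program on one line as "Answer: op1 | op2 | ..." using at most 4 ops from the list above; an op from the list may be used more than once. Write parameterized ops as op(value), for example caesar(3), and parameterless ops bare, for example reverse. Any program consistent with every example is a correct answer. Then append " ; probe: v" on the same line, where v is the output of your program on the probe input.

caesar(25) | drop_vowels | caesar(14) ; probe: "ldzbrzngjrr"

Check, running the answer program on each example:
  "muvuof" -> "ltutne" -> "lttn" -> "zhhb"
  "mwkvfvrjhp" -> "lvjueuqigo" -> "lvjqg" -> "zjxeu"
  "jnjd" -> "imic" -> "mc" -> "aq"
  "zsfyg" -> "yrexf" -> "yrxf" -> "mflt"
  probe: "yqmoematwee" -> "xplndlzsvdd" -> "xplndlzsvdd" -> "ldzbrzngjrr"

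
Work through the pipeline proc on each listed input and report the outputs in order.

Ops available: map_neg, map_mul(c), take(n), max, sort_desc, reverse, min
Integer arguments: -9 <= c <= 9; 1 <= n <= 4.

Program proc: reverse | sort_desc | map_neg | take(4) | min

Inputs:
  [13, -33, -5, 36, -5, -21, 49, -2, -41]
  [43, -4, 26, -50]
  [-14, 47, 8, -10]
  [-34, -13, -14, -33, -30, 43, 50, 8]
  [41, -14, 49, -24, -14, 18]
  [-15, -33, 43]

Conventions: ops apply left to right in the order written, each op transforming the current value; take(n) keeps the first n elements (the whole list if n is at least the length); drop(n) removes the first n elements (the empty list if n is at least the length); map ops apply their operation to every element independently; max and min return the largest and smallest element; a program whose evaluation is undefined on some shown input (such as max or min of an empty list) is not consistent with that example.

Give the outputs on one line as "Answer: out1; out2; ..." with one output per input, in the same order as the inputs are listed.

-49; -43; -47; -50; -49; -43

Execution, op by op:
  [13, -33, -5, 36, -5, -21, 49, -2, -41] -> [-41, -2, 49, -21, -5, 36, -5, -33, 13] -> [49, 36, 13, -2, -5, -5, -21, -33, -41] -> [-49, -36, -13, 2, 5, 5, 21, 33, 41] -> [-49, -36, -13, 2] -> -49
  [43, -4, 26, -50] -> [-50, 26, -4, 43] -> [43, 26, -4, -50] -> [-43, -26, 4, 50] -> [-43, -26, 4, 50] -> -43
  [-14, 47, 8, -10] -> [-10, 8, 47, -14] -> [47, 8, -10, -14] -> [-47, -8, 10, 14] -> [-47, -8, 10, 14] -> -47
  [-34, -13, -14, -33, -30, 43, 50, 8] -> [8, 50, 43, -30, -33, -14, -13, -34] -> [50, 43, 8, -13, -14, -30, -33, -34] -> [-50, -43, -8, 13, 14, 30, 33, 34] -> [-50, -43, -8, 13] -> -50
  [41, -14, 49, -24, -14, 18] -> [18, -14, -24, 49, -14, 41] -> [49, 41, 18, -14, -14, -24] -> [-49, -41, -18, 14, 14, 24] -> [-49, -41, -18, 14] -> -49
  [-15, -33, 43] -> [43, -33, -15] -> [43, -15, -33] -> [-43, 15, 33] -> [-43, 15, 33] -> -43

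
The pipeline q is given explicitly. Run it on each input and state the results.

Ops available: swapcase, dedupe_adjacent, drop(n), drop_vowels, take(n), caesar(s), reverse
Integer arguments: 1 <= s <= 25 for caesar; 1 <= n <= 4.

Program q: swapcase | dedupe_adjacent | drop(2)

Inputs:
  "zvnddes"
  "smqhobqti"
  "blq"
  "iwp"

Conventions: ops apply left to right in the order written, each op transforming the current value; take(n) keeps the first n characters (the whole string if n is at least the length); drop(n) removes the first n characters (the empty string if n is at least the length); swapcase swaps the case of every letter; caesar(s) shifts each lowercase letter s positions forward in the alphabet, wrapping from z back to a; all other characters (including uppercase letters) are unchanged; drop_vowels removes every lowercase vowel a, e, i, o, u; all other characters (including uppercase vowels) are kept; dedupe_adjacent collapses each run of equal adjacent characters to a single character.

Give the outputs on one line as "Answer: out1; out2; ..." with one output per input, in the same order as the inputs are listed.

Execution, op by op:
  "zvnddes" -> "ZVNDDES" -> "ZVNDES" -> "NDES"
  "smqhobqti" -> "SMQHOBQTI" -> "SMQHOBQTI" -> "QHOBQTI"
  "blq" -> "BLQ" -> "BLQ" -> "Q"
  "iwp" -> "IWP" -> "IWP" -> "P"

"NDES"; "QHOBQTI"; "Q"; "P"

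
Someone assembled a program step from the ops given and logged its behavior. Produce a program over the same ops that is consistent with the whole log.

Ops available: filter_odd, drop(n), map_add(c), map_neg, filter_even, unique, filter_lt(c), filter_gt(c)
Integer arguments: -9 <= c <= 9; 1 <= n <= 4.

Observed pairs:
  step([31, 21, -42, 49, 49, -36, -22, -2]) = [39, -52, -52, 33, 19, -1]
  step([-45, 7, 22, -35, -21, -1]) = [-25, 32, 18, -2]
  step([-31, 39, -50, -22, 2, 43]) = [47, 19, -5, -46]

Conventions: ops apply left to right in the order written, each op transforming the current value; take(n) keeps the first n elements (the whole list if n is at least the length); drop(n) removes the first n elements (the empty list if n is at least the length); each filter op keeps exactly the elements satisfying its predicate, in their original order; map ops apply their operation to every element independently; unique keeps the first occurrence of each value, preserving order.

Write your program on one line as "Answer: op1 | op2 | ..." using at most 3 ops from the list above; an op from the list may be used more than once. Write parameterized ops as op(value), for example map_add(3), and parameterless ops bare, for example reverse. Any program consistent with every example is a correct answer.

map_add(3) | map_neg | drop(2)

Check, running the answer program on each example:
  [31, 21, -42, 49, 49, -36, -22, -2] -> [34, 24, -39, 52, 52, -33, -19, 1] -> [-34, -24, 39, -52, -52, 33, 19, -1] -> [39, -52, -52, 33, 19, -1]
  [-45, 7, 22, -35, -21, -1] -> [-42, 10, 25, -32, -18, 2] -> [42, -10, -25, 32, 18, -2] -> [-25, 32, 18, -2]
  [-31, 39, -50, -22, 2, 43] -> [-28, 42, -47, -19, 5, 46] -> [28, -42, 47, 19, -5, -46] -> [47, 19, -5, -46]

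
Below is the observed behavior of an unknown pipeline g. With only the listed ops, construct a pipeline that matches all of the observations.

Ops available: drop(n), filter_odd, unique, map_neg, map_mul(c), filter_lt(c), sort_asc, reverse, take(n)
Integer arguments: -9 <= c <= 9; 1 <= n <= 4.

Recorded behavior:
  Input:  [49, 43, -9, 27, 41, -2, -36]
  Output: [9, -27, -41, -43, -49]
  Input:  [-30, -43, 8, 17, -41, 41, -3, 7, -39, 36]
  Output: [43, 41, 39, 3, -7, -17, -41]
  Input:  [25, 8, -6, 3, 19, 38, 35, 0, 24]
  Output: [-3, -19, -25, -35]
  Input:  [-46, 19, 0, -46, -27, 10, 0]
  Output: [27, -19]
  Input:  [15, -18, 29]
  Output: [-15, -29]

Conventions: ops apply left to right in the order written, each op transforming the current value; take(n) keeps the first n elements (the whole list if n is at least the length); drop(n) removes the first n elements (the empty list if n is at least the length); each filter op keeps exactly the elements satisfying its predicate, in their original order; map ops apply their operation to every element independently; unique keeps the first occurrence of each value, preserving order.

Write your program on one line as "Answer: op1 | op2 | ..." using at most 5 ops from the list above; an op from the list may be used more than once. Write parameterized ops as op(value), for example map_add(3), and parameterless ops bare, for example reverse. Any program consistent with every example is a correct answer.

reverse | sort_asc | map_neg | filter_odd

Check, running the answer program on each example:
  [49, 43, -9, 27, 41, -2, -36] -> [-36, -2, 41, 27, -9, 43, 49] -> [-36, -9, -2, 27, 41, 43, 49] -> [36, 9, 2, -27, -41, -43, -49] -> [9, -27, -41, -43, -49]
  [-30, -43, 8, 17, -41, 41, -3, 7, -39, 36] -> [36, -39, 7, -3, 41, -41, 17, 8, -43, -30] -> [-43, -41, -39, -30, -3, 7, 8, 17, 36, 41] -> [43, 41, 39, 30, 3, -7, -8, -17, -36, -41] -> [43, 41, 39, 3, -7, -17, -41]
  [25, 8, -6, 3, 19, 38, 35, 0, 24] -> [24, 0, 35, 38, 19, 3, -6, 8, 25] -> [-6, 0, 3, 8, 19, 24, 25, 35, 38] -> [6, 0, -3, -8, -19, -24, -25, -35, -38] -> [-3, -19, -25, -35]
  [-46, 19, 0, -46, -27, 10, 0] -> [0, 10, -27, -46, 0, 19, -46] -> [-46, -46, -27, 0, 0, 10, 19] -> [46, 46, 27, 0, 0, -10, -19] -> [27, -19]
  [15, -18, 29] -> [29, -18, 15] -> [-18, 15, 29] -> [18, -15, -29] -> [-15, -29]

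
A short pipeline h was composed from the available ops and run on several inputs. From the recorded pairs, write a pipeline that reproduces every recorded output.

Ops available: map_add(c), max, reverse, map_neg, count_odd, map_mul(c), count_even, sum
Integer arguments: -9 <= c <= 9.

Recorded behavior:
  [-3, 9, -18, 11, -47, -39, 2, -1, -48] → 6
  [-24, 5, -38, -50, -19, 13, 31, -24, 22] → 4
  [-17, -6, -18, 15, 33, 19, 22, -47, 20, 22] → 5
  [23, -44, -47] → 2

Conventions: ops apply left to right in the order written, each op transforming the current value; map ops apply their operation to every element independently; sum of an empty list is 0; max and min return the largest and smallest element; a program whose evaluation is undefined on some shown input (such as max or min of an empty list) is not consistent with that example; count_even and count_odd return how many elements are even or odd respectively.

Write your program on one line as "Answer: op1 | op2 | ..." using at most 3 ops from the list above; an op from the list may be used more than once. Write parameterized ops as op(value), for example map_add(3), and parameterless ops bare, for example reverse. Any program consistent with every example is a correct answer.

map_neg | map_add(1) | count_even

Check, running the answer program on each example:
  [-3, 9, -18, 11, -47, -39, 2, -1, -48] -> [3, -9, 18, -11, 47, 39, -2, 1, 48] -> [4, -8, 19, -10, 48, 40, -1, 2, 49] -> 6
  [-24, 5, -38, -50, -19, 13, 31, -24, 22] -> [24, -5, 38, 50, 19, -13, -31, 24, -22] -> [25, -4, 39, 51, 20, -12, -30, 25, -21] -> 4
  [-17, -6, -18, 15, 33, 19, 22, -47, 20, 22] -> [17, 6, 18, -15, -33, -19, -22, 47, -20, -22] -> [18, 7, 19, -14, -32, -18, -21, 48, -19, -21] -> 5
  [23, -44, -47] -> [-23, 44, 47] -> [-22, 45, 48] -> 2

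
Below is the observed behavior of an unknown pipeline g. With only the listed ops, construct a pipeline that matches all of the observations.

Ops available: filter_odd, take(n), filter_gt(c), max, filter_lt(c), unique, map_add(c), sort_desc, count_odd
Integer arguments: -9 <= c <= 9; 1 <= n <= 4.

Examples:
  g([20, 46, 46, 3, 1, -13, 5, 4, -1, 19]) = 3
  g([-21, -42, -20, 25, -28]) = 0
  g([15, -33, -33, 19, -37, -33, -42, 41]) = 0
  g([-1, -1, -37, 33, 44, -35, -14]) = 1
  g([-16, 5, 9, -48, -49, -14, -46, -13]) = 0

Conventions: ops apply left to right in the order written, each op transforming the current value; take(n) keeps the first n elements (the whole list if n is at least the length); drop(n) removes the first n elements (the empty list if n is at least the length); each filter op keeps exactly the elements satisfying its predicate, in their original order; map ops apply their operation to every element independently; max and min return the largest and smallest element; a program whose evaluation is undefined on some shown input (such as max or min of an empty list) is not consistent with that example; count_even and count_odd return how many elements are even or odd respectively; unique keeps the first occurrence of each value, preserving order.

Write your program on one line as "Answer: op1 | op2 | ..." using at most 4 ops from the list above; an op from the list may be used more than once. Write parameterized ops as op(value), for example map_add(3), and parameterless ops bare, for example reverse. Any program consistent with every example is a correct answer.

sort_desc | map_add(-7) | filter_gt(9) | count_odd

Check, running the answer program on each example:
  [20, 46, 46, 3, 1, -13, 5, 4, -1, 19] -> [46, 46, 20, 19, 5, 4, 3, 1, -1, -13] -> [39, 39, 13, 12, -2, -3, -4, -6, -8, -20] -> [39, 39, 13, 12] -> 3
  [-21, -42, -20, 25, -28] -> [25, -20, -21, -28, -42] -> [18, -27, -28, -35, -49] -> [18] -> 0
  [15, -33, -33, 19, -37, -33, -42, 41] -> [41, 19, 15, -33, -33, -33, -37, -42] -> [34, 12, 8, -40, -40, -40, -44, -49] -> [34, 12] -> 0
  [-1, -1, -37, 33, 44, -35, -14] -> [44, 33, -1, -1, -14, -35, -37] -> [37, 26, -8, -8, -21, -42, -44] -> [37, 26] -> 1
  [-16, 5, 9, -48, -49, -14, -46, -13] -> [9, 5, -13, -14, -16, -46, -48, -49] -> [2, -2, -20, -21, -23, -53, -55, -56] -> [] -> 0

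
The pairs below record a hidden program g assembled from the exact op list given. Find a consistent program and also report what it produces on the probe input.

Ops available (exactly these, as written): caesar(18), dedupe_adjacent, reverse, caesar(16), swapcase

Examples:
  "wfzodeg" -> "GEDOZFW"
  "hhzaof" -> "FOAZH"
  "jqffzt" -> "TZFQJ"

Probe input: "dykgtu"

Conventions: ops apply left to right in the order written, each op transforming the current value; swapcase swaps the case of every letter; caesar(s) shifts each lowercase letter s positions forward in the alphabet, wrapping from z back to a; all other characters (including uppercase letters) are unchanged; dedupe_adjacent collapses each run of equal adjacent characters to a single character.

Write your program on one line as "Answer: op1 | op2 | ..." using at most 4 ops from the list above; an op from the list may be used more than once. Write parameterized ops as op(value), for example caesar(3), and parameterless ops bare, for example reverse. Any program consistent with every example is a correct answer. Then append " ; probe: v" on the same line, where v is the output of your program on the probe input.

dedupe_adjacent | reverse | swapcase ; probe: "UTGKYD"

Check, running the answer program on each example:
  "wfzodeg" -> "wfzodeg" -> "gedozfw" -> "GEDOZFW"
  "hhzaof" -> "hzaof" -> "foazh" -> "FOAZH"
  "jqffzt" -> "jqfzt" -> "tzfqj" -> "TZFQJ"
  probe: "dykgtu" -> "dykgtu" -> "utgkyd" -> "UTGKYD"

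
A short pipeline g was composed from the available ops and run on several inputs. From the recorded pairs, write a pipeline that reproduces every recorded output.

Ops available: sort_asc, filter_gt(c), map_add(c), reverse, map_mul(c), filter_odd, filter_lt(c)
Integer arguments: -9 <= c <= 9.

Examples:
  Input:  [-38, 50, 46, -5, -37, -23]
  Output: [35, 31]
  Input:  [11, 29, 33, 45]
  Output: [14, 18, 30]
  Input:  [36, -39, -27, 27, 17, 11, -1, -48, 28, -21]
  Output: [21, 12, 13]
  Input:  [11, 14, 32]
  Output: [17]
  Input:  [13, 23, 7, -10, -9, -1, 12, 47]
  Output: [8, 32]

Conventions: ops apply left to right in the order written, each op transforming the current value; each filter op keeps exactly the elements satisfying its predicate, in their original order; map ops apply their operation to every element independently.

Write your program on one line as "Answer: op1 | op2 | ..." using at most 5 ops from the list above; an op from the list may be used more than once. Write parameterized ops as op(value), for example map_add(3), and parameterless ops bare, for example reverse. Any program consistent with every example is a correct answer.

map_add(-9) | map_add(-4) | map_add(-2) | filter_gt(5)

Check, running the answer program on each example:
  [-38, 50, 46, -5, -37, -23] -> [-47, 41, 37, -14, -46, -32] -> [-51, 37, 33, -18, -50, -36] -> [-53, 35, 31, -20, -52, -38] -> [35, 31]
  [11, 29, 33, 45] -> [2, 20, 24, 36] -> [-2, 16, 20, 32] -> [-4, 14, 18, 30] -> [14, 18, 30]
  [36, -39, -27, 27, 17, 11, -1, -48, 28, -21] -> [27, -48, -36, 18, 8, 2, -10, -57, 19, -30] -> [23, -52, -40, 14, 4, -2, -14, -61, 15, -34] -> [21, -54, -42, 12, 2, -4, -16, -63, 13, -36] -> [21, 12, 13]
  [11, 14, 32] -> [2, 5, 23] -> [-2, 1, 19] -> [-4, -1, 17] -> [17]
  [13, 23, 7, -10, -9, -1, 12, 47] -> [4, 14, -2, -19, -18, -10, 3, 38] -> [0, 10, -6, -23, -22, -14, -1, 34] -> [-2, 8, -8, -25, -24, -16, -3, 32] -> [8, 32]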